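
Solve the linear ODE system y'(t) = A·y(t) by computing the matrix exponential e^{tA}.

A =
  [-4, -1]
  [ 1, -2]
e^{tA} =
  [-t*exp(-3*t) + exp(-3*t), -t*exp(-3*t)]
  [t*exp(-3*t), t*exp(-3*t) + exp(-3*t)]

Strategy: write A = P · J · P⁻¹ where J is a Jordan canonical form, so e^{tA} = P · e^{tJ} · P⁻¹, and e^{tJ} can be computed block-by-block.

A has Jordan form
J =
  [-3,  1]
  [ 0, -3]
(up to reordering of blocks).

Per-block formulas:
  For a 2×2 Jordan block J_2(-3): exp(t · J_2(-3)) = e^(-3t)·(I + t·N), where N is the 2×2 nilpotent shift.

After assembling e^{tJ} and conjugating by P, we get:

e^{tA} =
  [-t*exp(-3*t) + exp(-3*t), -t*exp(-3*t)]
  [t*exp(-3*t), t*exp(-3*t) + exp(-3*t)]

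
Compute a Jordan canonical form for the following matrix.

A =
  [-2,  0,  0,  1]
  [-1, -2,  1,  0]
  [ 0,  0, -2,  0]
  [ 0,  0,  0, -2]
J_3(-2) ⊕ J_1(-2)

The characteristic polynomial is
  det(x·I − A) = x^4 + 8*x^3 + 24*x^2 + 32*x + 16 = (x + 2)^4

Eigenvalues and multiplicities (the geometric multiplicity of λ is n − rank(A − λI), which equals the number of Jordan blocks for λ):
  λ = -2: algebraic multiplicity = 4, geometric multiplicity = 2

Determining the block sizes for each eigenvalue:
  λ = -2: with am = 4 and gm = 2, the partition is not yet determined (e.g. several partitions of 4 into 2 parts exist). Let N = A − (-2)·I. Computing rank(N^1) = 2, rank(N^2) = 1, rank(N^3) = 0; the number of blocks of size ≥ j is rank(N^{j−1}) − rank(N^j), giving [2, 1, 1]. So we have 1 block(s) of size 3, 1 block(s) of size 1 → block sizes [3, 1]

Assembling the blocks gives a Jordan form
J =
  [-2,  1,  0,  0]
  [ 0, -2,  1,  0]
  [ 0,  0, -2,  0]
  [ 0,  0,  0, -2]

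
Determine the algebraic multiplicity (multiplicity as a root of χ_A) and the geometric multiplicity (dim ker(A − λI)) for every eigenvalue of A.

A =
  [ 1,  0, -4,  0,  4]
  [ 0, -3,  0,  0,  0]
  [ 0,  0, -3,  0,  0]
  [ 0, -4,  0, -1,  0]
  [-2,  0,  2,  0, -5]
λ = -3: alg = 3, geom = 3; λ = -1: alg = 2, geom = 2

Step 1 — factor the characteristic polynomial to read off the algebraic multiplicities:
  χ_A(x) = (x + 1)^2*(x + 3)^3

Step 2 — compute geometric multiplicities via the rank-nullity identity g(λ) = n − rank(A − λI):
  rank(A − (-3)·I) = 2, so dim ker(A − (-3)·I) = n − 2 = 3
  rank(A − (-1)·I) = 3, so dim ker(A − (-1)·I) = n − 3 = 2

Summary:
  λ = -3: algebraic multiplicity = 3, geometric multiplicity = 3
  λ = -1: algebraic multiplicity = 2, geometric multiplicity = 2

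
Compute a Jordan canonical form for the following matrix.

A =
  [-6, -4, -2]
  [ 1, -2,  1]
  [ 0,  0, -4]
J_2(-4) ⊕ J_1(-4)

The characteristic polynomial is
  det(x·I − A) = x^3 + 12*x^2 + 48*x + 64 = (x + 4)^3

Eigenvalues and multiplicities (the geometric multiplicity of λ is n − rank(A − λI), which equals the number of Jordan blocks for λ):
  λ = -4: algebraic multiplicity = 3, geometric multiplicity = 2

Determining the block sizes for each eigenvalue:
  λ = -4: 2 blocks summing to 3 forces exactly one block of size 2 and the rest size 1 → block sizes [2, 1]

Assembling the blocks gives a Jordan form
J =
  [-4,  1,  0]
  [ 0, -4,  0]
  [ 0,  0, -4]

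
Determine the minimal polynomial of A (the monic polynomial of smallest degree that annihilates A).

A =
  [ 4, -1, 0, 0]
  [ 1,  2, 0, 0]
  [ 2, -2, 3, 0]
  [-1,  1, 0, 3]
x^2 - 6*x + 9

The characteristic polynomial is χ_A(x) = (x - 3)^4, so the eigenvalues are known. The minimal polynomial is
  m_A(x) = Π_λ (x − λ)^{k_λ}
where k_λ is the size of the *largest* Jordan block for λ (equivalently, the smallest k with (A − λI)^k v = 0 for every generalised eigenvector v of λ).

  λ = 3: largest Jordan block has size 2, contributing (x − 3)^2

So m_A(x) = (x - 3)^2 = x^2 - 6*x + 9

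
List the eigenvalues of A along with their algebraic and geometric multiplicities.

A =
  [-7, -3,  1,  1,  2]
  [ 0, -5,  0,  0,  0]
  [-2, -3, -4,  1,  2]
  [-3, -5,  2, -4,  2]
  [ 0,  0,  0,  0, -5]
λ = -5: alg = 5, geom = 3

Step 1 — factor the characteristic polynomial to read off the algebraic multiplicities:
  χ_A(x) = (x + 5)^5

Step 2 — compute geometric multiplicities via the rank-nullity identity g(λ) = n − rank(A − λI):
  rank(A − (-5)·I) = 2, so dim ker(A − (-5)·I) = n − 2 = 3

Summary:
  λ = -5: algebraic multiplicity = 5, geometric multiplicity = 3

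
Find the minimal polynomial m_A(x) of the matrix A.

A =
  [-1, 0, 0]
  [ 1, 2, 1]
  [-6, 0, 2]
x^3 - 3*x^2 + 4

The characteristic polynomial is χ_A(x) = (x - 2)^2*(x + 1), so the eigenvalues are known. The minimal polynomial is
  m_A(x) = Π_λ (x − λ)^{k_λ}
where k_λ is the size of the *largest* Jordan block for λ (equivalently, the smallest k with (A − λI)^k v = 0 for every generalised eigenvector v of λ).

  λ = -1: largest Jordan block has size 1, contributing (x + 1)
  λ = 2: largest Jordan block has size 2, contributing (x − 2)^2

So m_A(x) = (x - 2)^2*(x + 1) = x^3 - 3*x^2 + 4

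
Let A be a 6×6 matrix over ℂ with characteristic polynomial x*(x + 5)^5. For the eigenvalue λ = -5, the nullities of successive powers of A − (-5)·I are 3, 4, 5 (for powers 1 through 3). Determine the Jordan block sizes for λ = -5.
Block sizes for λ = -5: [3, 1, 1]

From the dimensions of kernels of powers, the number of Jordan blocks of size at least j is d_j − d_{j−1} where d_j = dim ker(N^j) (with d_0 = 0). Computing the differences gives [3, 1, 1].
The number of blocks of size exactly k is (#blocks of size ≥ k) − (#blocks of size ≥ k + 1), so the partition is: 2 block(s) of size 1, 1 block(s) of size 3.
In nonincreasing order the block sizes are [3, 1, 1].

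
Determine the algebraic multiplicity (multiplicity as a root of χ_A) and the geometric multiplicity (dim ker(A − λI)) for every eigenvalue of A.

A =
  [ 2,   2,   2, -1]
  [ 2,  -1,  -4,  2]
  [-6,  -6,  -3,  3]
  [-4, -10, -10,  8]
λ = 0: alg = 2, geom = 1; λ = 3: alg = 2, geom = 2

Step 1 — factor the characteristic polynomial to read off the algebraic multiplicities:
  χ_A(x) = x^2*(x - 3)^2

Step 2 — compute geometric multiplicities via the rank-nullity identity g(λ) = n − rank(A − λI):
  rank(A − (0)·I) = 3, so dim ker(A − (0)·I) = n − 3 = 1
  rank(A − (3)·I) = 2, so dim ker(A − (3)·I) = n − 2 = 2

Summary:
  λ = 0: algebraic multiplicity = 2, geometric multiplicity = 1
  λ = 3: algebraic multiplicity = 2, geometric multiplicity = 2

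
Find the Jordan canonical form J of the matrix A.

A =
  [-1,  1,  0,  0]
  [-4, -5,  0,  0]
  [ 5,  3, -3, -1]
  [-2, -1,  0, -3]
J_2(-3) ⊕ J_2(-3)

The characteristic polynomial is
  det(x·I − A) = x^4 + 12*x^3 + 54*x^2 + 108*x + 81 = (x + 3)^4

Eigenvalues and multiplicities (the geometric multiplicity of λ is n − rank(A − λI), which equals the number of Jordan blocks for λ):
  λ = -3: algebraic multiplicity = 4, geometric multiplicity = 2

Determining the block sizes for each eigenvalue:
  λ = -3: with am = 4 and gm = 2, the partition is not yet determined (e.g. several partitions of 4 into 2 parts exist). Let N = A − (-3)·I. Computing rank(N^1) = 2, rank(N^2) = 0; the number of blocks of size ≥ j is rank(N^{j−1}) − rank(N^j), giving [2, 2]. So we have 2 block(s) of size 2 → block sizes [2, 2]

Assembling the blocks gives a Jordan form
J =
  [-3,  1,  0,  0]
  [ 0, -3,  0,  0]
  [ 0,  0, -3,  1]
  [ 0,  0,  0, -3]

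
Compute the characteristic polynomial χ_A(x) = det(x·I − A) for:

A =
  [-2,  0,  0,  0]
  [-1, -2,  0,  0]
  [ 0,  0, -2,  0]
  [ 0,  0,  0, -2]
x^4 + 8*x^3 + 24*x^2 + 32*x + 16

Expanding det(x·I − A) (e.g. by cofactor expansion or by noting that A is similar to its Jordan form J, which has the same characteristic polynomial as A) gives
  χ_A(x) = x^4 + 8*x^3 + 24*x^2 + 32*x + 16
which factors as (x + 2)^4. The eigenvalues (with algebraic multiplicities) are λ = -2 with multiplicity 4.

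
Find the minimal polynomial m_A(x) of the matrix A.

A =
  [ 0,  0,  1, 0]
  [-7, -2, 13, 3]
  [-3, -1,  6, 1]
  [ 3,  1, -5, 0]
x^3 - 3*x^2 + 3*x - 1

The characteristic polynomial is χ_A(x) = (x - 1)^4, so the eigenvalues are known. The minimal polynomial is
  m_A(x) = Π_λ (x − λ)^{k_λ}
where k_λ is the size of the *largest* Jordan block for λ (equivalently, the smallest k with (A − λI)^k v = 0 for every generalised eigenvector v of λ).

  λ = 1: largest Jordan block has size 3, contributing (x − 1)^3

So m_A(x) = (x - 1)^3 = x^3 - 3*x^2 + 3*x - 1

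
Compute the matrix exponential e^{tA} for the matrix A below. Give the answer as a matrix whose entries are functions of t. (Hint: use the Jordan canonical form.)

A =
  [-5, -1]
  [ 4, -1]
e^{tA} =
  [-2*t*exp(-3*t) + exp(-3*t), -t*exp(-3*t)]
  [4*t*exp(-3*t), 2*t*exp(-3*t) + exp(-3*t)]

Strategy: write A = P · J · P⁻¹ where J is a Jordan canonical form, so e^{tA} = P · e^{tJ} · P⁻¹, and e^{tJ} can be computed block-by-block.

A has Jordan form
J =
  [-3,  1]
  [ 0, -3]
(up to reordering of blocks).

Per-block formulas:
  For a 2×2 Jordan block J_2(-3): exp(t · J_2(-3)) = e^(-3t)·(I + t·N), where N is the 2×2 nilpotent shift.

After assembling e^{tJ} and conjugating by P, we get:

e^{tA} =
  [-2*t*exp(-3*t) + exp(-3*t), -t*exp(-3*t)]
  [4*t*exp(-3*t), 2*t*exp(-3*t) + exp(-3*t)]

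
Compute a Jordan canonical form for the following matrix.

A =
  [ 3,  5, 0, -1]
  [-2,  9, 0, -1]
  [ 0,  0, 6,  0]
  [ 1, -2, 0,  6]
J_3(6) ⊕ J_1(6)

The characteristic polynomial is
  det(x·I − A) = x^4 - 24*x^3 + 216*x^2 - 864*x + 1296 = (x - 6)^4

Eigenvalues and multiplicities (the geometric multiplicity of λ is n − rank(A − λI), which equals the number of Jordan blocks for λ):
  λ = 6: algebraic multiplicity = 4, geometric multiplicity = 2

Determining the block sizes for each eigenvalue:
  λ = 6: with am = 4 and gm = 2, the partition is not yet determined (e.g. several partitions of 4 into 2 parts exist). Let N = A − (6)·I. Computing rank(N^1) = 2, rank(N^2) = 1, rank(N^3) = 0; the number of blocks of size ≥ j is rank(N^{j−1}) − rank(N^j), giving [2, 1, 1]. So we have 1 block(s) of size 3, 1 block(s) of size 1 → block sizes [3, 1]

Assembling the blocks gives a Jordan form
J =
  [6, 1, 0, 0]
  [0, 6, 1, 0]
  [0, 0, 6, 0]
  [0, 0, 0, 6]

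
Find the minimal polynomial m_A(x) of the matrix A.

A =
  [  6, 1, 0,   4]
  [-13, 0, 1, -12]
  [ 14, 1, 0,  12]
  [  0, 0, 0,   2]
x^3 - 6*x^2 + 12*x - 8

The characteristic polynomial is χ_A(x) = (x - 2)^4, so the eigenvalues are known. The minimal polynomial is
  m_A(x) = Π_λ (x − λ)^{k_λ}
where k_λ is the size of the *largest* Jordan block for λ (equivalently, the smallest k with (A − λI)^k v = 0 for every generalised eigenvector v of λ).

  λ = 2: largest Jordan block has size 3, contributing (x − 2)^3

So m_A(x) = (x - 2)^3 = x^3 - 6*x^2 + 12*x - 8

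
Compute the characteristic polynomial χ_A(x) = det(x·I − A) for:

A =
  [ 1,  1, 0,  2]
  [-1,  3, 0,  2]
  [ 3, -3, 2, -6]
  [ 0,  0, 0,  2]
x^4 - 8*x^3 + 24*x^2 - 32*x + 16

Expanding det(x·I − A) (e.g. by cofactor expansion or by noting that A is similar to its Jordan form J, which has the same characteristic polynomial as A) gives
  χ_A(x) = x^4 - 8*x^3 + 24*x^2 - 32*x + 16
which factors as (x - 2)^4. The eigenvalues (with algebraic multiplicities) are λ = 2 with multiplicity 4.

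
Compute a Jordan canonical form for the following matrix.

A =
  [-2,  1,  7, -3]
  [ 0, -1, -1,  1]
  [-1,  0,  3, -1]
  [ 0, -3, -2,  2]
J_2(0) ⊕ J_2(1)

The characteristic polynomial is
  det(x·I − A) = x^4 - 2*x^3 + x^2 = x^2*(x - 1)^2

Eigenvalues and multiplicities (the geometric multiplicity of λ is n − rank(A − λI), which equals the number of Jordan blocks for λ):
  λ = 0: algebraic multiplicity = 2, geometric multiplicity = 1
  λ = 1: algebraic multiplicity = 2, geometric multiplicity = 1

Determining the block sizes for each eigenvalue:
  λ = 0: one block (gm = 1), so the single block has size am = 2 → block sizes [2]
  λ = 1: one block (gm = 1), so the single block has size am = 2 → block sizes [2]

Assembling the blocks gives a Jordan form
J =
  [0, 1, 0, 0]
  [0, 0, 0, 0]
  [0, 0, 1, 1]
  [0, 0, 0, 1]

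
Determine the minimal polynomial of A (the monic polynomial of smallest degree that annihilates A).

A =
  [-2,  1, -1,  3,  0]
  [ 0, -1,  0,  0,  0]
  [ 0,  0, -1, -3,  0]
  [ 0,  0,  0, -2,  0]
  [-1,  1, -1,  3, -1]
x^2 + 3*x + 2

The characteristic polynomial is χ_A(x) = (x + 1)^3*(x + 2)^2, so the eigenvalues are known. The minimal polynomial is
  m_A(x) = Π_λ (x − λ)^{k_λ}
where k_λ is the size of the *largest* Jordan block for λ (equivalently, the smallest k with (A − λI)^k v = 0 for every generalised eigenvector v of λ).

  λ = -2: largest Jordan block has size 1, contributing (x + 2)
  λ = -1: largest Jordan block has size 1, contributing (x + 1)

So m_A(x) = (x + 1)*(x + 2) = x^2 + 3*x + 2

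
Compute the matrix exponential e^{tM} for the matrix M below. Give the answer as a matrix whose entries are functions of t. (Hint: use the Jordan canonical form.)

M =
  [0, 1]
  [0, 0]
e^{tM} =
  [1, t]
  [0, 1]

Strategy: write M = P · J · P⁻¹ where J is a Jordan canonical form, so e^{tM} = P · e^{tJ} · P⁻¹, and e^{tJ} can be computed block-by-block.

M has Jordan form
J =
  [0, 1]
  [0, 0]
(up to reordering of blocks).

Per-block formulas:
  For a 2×2 Jordan block J_2(0): exp(t · J_2(0)) = e^(0t)·(I + t·N), where N is the 2×2 nilpotent shift.

After assembling e^{tJ} and conjugating by P, we get:

e^{tM} =
  [1, t]
  [0, 1]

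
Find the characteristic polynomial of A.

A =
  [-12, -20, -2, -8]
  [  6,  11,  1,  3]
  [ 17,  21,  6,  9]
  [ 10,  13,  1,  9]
x^4 - 14*x^3 + 72*x^2 - 160*x + 128

Expanding det(x·I − A) (e.g. by cofactor expansion or by noting that A is similar to its Jordan form J, which has the same characteristic polynomial as A) gives
  χ_A(x) = x^4 - 14*x^3 + 72*x^2 - 160*x + 128
which factors as (x - 4)^3*(x - 2). The eigenvalues (with algebraic multiplicities) are λ = 2 with multiplicity 1, λ = 4 with multiplicity 3.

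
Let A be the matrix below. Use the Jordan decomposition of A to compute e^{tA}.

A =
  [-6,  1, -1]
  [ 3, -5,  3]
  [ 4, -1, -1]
e^{tA} =
  [-t*exp(-5*t) + exp(-5*t), t*exp(-5*t), -t*exp(-5*t)]
  [exp(-2*t) - exp(-5*t), exp(-5*t), exp(-2*t) - exp(-5*t)]
  [t*exp(-5*t) + exp(-2*t) - exp(-5*t), -t*exp(-5*t), t*exp(-5*t) + exp(-2*t)]

Strategy: write A = P · J · P⁻¹ where J is a Jordan canonical form, so e^{tA} = P · e^{tJ} · P⁻¹, and e^{tJ} can be computed block-by-block.

A has Jordan form
J =
  [-5,  1,  0]
  [ 0, -5,  0]
  [ 0,  0, -2]
(up to reordering of blocks).

Per-block formulas:
  For a 2×2 Jordan block J_2(-5): exp(t · J_2(-5)) = e^(-5t)·(I + t·N), where N is the 2×2 nilpotent shift.
  For a 1×1 block at λ = -2: exp(t · [-2]) = [e^(-2t)].

After assembling e^{tJ} and conjugating by P, we get:

e^{tA} =
  [-t*exp(-5*t) + exp(-5*t), t*exp(-5*t), -t*exp(-5*t)]
  [exp(-2*t) - exp(-5*t), exp(-5*t), exp(-2*t) - exp(-5*t)]
  [t*exp(-5*t) + exp(-2*t) - exp(-5*t), -t*exp(-5*t), t*exp(-5*t) + exp(-2*t)]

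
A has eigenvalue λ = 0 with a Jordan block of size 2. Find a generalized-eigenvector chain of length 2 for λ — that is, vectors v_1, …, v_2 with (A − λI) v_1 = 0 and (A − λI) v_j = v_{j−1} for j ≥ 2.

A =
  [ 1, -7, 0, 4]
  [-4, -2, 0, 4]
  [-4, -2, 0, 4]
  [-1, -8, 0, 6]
A Jordan chain for λ = 0 of length 2:
v_1 = (-6, -6, -6, -9)ᵀ
v_2 = (1, 1, 0, 0)ᵀ

Let N = A − (0)·I. We want v_2 with N^2 v_2 = 0 but N^1 v_2 ≠ 0; then v_{j-1} := N · v_j for j = 2, …, 2.

Pick v_2 = (1, 1, 0, 0)ᵀ.
Then v_1 = N · v_2 = (-6, -6, -6, -9)ᵀ.

Sanity check: (A − (0)·I) v_1 = (0, 0, 0, 0)ᵀ = 0. ✓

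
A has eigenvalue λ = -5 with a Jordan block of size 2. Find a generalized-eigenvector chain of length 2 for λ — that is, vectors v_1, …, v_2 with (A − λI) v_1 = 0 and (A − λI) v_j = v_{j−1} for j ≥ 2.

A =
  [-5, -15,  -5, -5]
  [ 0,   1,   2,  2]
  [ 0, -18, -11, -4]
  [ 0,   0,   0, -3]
A Jordan chain for λ = -5 of length 2:
v_1 = (-15, 6, -18, 0)ᵀ
v_2 = (0, 1, 0, 0)ᵀ

Let N = A − (-5)·I. We want v_2 with N^2 v_2 = 0 but N^1 v_2 ≠ 0; then v_{j-1} := N · v_j for j = 2, …, 2.

Pick v_2 = (0, 1, 0, 0)ᵀ.
Then v_1 = N · v_2 = (-15, 6, -18, 0)ᵀ.

Sanity check: (A − (-5)·I) v_1 = (0, 0, 0, 0)ᵀ = 0. ✓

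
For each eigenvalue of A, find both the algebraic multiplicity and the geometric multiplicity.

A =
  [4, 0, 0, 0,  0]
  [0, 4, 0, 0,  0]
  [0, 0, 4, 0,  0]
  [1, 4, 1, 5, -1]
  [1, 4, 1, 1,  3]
λ = 4: alg = 5, geom = 4

Step 1 — factor the characteristic polynomial to read off the algebraic multiplicities:
  χ_A(x) = (x - 4)^5

Step 2 — compute geometric multiplicities via the rank-nullity identity g(λ) = n − rank(A − λI):
  rank(A − (4)·I) = 1, so dim ker(A − (4)·I) = n − 1 = 4

Summary:
  λ = 4: algebraic multiplicity = 5, geometric multiplicity = 4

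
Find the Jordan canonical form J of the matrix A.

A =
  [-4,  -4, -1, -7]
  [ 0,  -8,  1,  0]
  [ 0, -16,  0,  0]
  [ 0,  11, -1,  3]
J_3(-4) ⊕ J_1(3)

The characteristic polynomial is
  det(x·I − A) = x^4 + 9*x^3 + 12*x^2 - 80*x - 192 = (x - 3)*(x + 4)^3

Eigenvalues and multiplicities (the geometric multiplicity of λ is n − rank(A − λI), which equals the number of Jordan blocks for λ):
  λ = -4: algebraic multiplicity = 3, geometric multiplicity = 1
  λ = 3: algebraic multiplicity = 1, geometric multiplicity = 1

Determining the block sizes for each eigenvalue:
  λ = -4: one block (gm = 1), so the single block has size am = 3 → block sizes [3]
  λ = 3: one block (gm = 1), so the single block has size am = 1 → block sizes [1]

Assembling the blocks gives a Jordan form
J =
  [-4,  1,  0, 0]
  [ 0, -4,  1, 0]
  [ 0,  0, -4, 0]
  [ 0,  0,  0, 3]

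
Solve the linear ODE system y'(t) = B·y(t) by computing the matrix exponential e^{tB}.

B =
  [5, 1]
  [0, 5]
e^{tB} =
  [exp(5*t), t*exp(5*t)]
  [0, exp(5*t)]

Strategy: write B = P · J · P⁻¹ where J is a Jordan canonical form, so e^{tB} = P · e^{tJ} · P⁻¹, and e^{tJ} can be computed block-by-block.

B has Jordan form
J =
  [5, 1]
  [0, 5]
(up to reordering of blocks).

Per-block formulas:
  For a 2×2 Jordan block J_2(5): exp(t · J_2(5)) = e^(5t)·(I + t·N), where N is the 2×2 nilpotent shift.

After assembling e^{tJ} and conjugating by P, we get:

e^{tB} =
  [exp(5*t), t*exp(5*t)]
  [0, exp(5*t)]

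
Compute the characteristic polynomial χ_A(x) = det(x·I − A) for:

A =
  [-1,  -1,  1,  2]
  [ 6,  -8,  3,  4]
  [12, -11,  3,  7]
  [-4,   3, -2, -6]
x^4 + 12*x^3 + 54*x^2 + 108*x + 81

Expanding det(x·I − A) (e.g. by cofactor expansion or by noting that A is similar to its Jordan form J, which has the same characteristic polynomial as A) gives
  χ_A(x) = x^4 + 12*x^3 + 54*x^2 + 108*x + 81
which factors as (x + 3)^4. The eigenvalues (with algebraic multiplicities) are λ = -3 with multiplicity 4.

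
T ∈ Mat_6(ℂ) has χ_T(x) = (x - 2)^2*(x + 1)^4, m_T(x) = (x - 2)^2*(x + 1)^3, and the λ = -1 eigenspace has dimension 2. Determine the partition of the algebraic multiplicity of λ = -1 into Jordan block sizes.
Block sizes for λ = -1: [3, 1]

Step 1 — from the characteristic polynomial, algebraic multiplicity of λ = -1 is 4. From dim ker(T − (-1)·I) = 2, there are exactly 2 Jordan blocks for λ = -1.
Step 2 — from the minimal polynomial, the factor (x + 1)^3 tells us the largest block for λ = -1 has size 3.
Step 3 — with total size 4, 2 blocks, and largest block 3, the block sizes (in nonincreasing order) are [3, 1].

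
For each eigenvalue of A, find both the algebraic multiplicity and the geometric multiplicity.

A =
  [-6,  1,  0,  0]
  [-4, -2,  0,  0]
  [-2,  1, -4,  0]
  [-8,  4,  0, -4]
λ = -4: alg = 4, geom = 3

Step 1 — factor the characteristic polynomial to read off the algebraic multiplicities:
  χ_A(x) = (x + 4)^4

Step 2 — compute geometric multiplicities via the rank-nullity identity g(λ) = n − rank(A − λI):
  rank(A − (-4)·I) = 1, so dim ker(A − (-4)·I) = n − 1 = 3

Summary:
  λ = -4: algebraic multiplicity = 4, geometric multiplicity = 3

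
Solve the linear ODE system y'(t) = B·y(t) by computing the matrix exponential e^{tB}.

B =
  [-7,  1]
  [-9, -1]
e^{tB} =
  [-3*t*exp(-4*t) + exp(-4*t), t*exp(-4*t)]
  [-9*t*exp(-4*t), 3*t*exp(-4*t) + exp(-4*t)]

Strategy: write B = P · J · P⁻¹ where J is a Jordan canonical form, so e^{tB} = P · e^{tJ} · P⁻¹, and e^{tJ} can be computed block-by-block.

B has Jordan form
J =
  [-4,  1]
  [ 0, -4]
(up to reordering of blocks).

Per-block formulas:
  For a 2×2 Jordan block J_2(-4): exp(t · J_2(-4)) = e^(-4t)·(I + t·N), where N is the 2×2 nilpotent shift.

After assembling e^{tJ} and conjugating by P, we get:

e^{tB} =
  [-3*t*exp(-4*t) + exp(-4*t), t*exp(-4*t)]
  [-9*t*exp(-4*t), 3*t*exp(-4*t) + exp(-4*t)]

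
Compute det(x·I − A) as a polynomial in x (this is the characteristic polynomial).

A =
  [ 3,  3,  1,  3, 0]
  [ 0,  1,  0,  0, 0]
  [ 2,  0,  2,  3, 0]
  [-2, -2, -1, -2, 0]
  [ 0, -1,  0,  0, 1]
x^5 - 5*x^4 + 10*x^3 - 10*x^2 + 5*x - 1

Expanding det(x·I − A) (e.g. by cofactor expansion or by noting that A is similar to its Jordan form J, which has the same characteristic polynomial as A) gives
  χ_A(x) = x^5 - 5*x^4 + 10*x^3 - 10*x^2 + 5*x - 1
which factors as (x - 1)^5. The eigenvalues (with algebraic multiplicities) are λ = 1 with multiplicity 5.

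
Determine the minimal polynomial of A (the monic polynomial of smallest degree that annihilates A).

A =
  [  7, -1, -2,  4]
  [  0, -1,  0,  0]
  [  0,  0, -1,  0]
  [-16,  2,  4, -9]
x^2 + 2*x + 1

The characteristic polynomial is χ_A(x) = (x + 1)^4, so the eigenvalues are known. The minimal polynomial is
  m_A(x) = Π_λ (x − λ)^{k_λ}
where k_λ is the size of the *largest* Jordan block for λ (equivalently, the smallest k with (A − λI)^k v = 0 for every generalised eigenvector v of λ).

  λ = -1: largest Jordan block has size 2, contributing (x + 1)^2

So m_A(x) = (x + 1)^2 = x^2 + 2*x + 1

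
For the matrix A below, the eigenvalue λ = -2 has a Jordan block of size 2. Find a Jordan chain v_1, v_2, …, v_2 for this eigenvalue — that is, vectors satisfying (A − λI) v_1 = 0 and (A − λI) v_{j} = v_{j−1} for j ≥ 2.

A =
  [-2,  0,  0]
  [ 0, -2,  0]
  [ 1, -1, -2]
A Jordan chain for λ = -2 of length 2:
v_1 = (0, 0, 1)ᵀ
v_2 = (1, 0, 0)ᵀ

Let N = A − (-2)·I. We want v_2 with N^2 v_2 = 0 but N^1 v_2 ≠ 0; then v_{j-1} := N · v_j for j = 2, …, 2.

Pick v_2 = (1, 0, 0)ᵀ.
Then v_1 = N · v_2 = (0, 0, 1)ᵀ.

Sanity check: (A − (-2)·I) v_1 = (0, 0, 0)ᵀ = 0. ✓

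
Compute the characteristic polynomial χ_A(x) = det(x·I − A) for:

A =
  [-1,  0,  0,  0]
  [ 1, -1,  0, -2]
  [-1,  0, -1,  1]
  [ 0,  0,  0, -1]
x^4 + 4*x^3 + 6*x^2 + 4*x + 1

Expanding det(x·I − A) (e.g. by cofactor expansion or by noting that A is similar to its Jordan form J, which has the same characteristic polynomial as A) gives
  χ_A(x) = x^4 + 4*x^3 + 6*x^2 + 4*x + 1
which factors as (x + 1)^4. The eigenvalues (with algebraic multiplicities) are λ = -1 with multiplicity 4.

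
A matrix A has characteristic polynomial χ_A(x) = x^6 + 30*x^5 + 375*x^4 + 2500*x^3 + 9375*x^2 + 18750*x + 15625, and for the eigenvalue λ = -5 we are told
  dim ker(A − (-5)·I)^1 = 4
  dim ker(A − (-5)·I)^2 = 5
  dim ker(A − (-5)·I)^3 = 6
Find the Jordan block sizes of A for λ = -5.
Block sizes for λ = -5: [3, 1, 1, 1]

From the dimensions of kernels of powers, the number of Jordan blocks of size at least j is d_j − d_{j−1} where d_j = dim ker(N^j) (with d_0 = 0). Computing the differences gives [4, 1, 1].
The number of blocks of size exactly k is (#blocks of size ≥ k) − (#blocks of size ≥ k + 1), so the partition is: 3 block(s) of size 1, 1 block(s) of size 3.
In nonincreasing order the block sizes are [3, 1, 1, 1].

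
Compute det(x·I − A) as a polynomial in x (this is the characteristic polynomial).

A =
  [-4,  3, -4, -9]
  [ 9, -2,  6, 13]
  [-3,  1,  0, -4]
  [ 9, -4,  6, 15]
x^4 - 9*x^3 + 30*x^2 - 44*x + 24

Expanding det(x·I − A) (e.g. by cofactor expansion or by noting that A is similar to its Jordan form J, which has the same characteristic polynomial as A) gives
  χ_A(x) = x^4 - 9*x^3 + 30*x^2 - 44*x + 24
which factors as (x - 3)*(x - 2)^3. The eigenvalues (with algebraic multiplicities) are λ = 2 with multiplicity 3, λ = 3 with multiplicity 1.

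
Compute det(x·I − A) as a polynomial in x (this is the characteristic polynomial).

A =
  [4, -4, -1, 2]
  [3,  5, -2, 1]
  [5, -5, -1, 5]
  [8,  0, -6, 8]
x^4 - 16*x^3 + 96*x^2 - 256*x + 256

Expanding det(x·I − A) (e.g. by cofactor expansion or by noting that A is similar to its Jordan form J, which has the same characteristic polynomial as A) gives
  χ_A(x) = x^4 - 16*x^3 + 96*x^2 - 256*x + 256
which factors as (x - 4)^4. The eigenvalues (with algebraic multiplicities) are λ = 4 with multiplicity 4.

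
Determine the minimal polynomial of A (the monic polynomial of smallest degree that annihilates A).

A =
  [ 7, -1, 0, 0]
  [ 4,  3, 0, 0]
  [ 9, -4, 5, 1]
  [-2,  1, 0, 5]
x^2 - 10*x + 25

The characteristic polynomial is χ_A(x) = (x - 5)^4, so the eigenvalues are known. The minimal polynomial is
  m_A(x) = Π_λ (x − λ)^{k_λ}
where k_λ is the size of the *largest* Jordan block for λ (equivalently, the smallest k with (A − λI)^k v = 0 for every generalised eigenvector v of λ).

  λ = 5: largest Jordan block has size 2, contributing (x − 5)^2

So m_A(x) = (x - 5)^2 = x^2 - 10*x + 25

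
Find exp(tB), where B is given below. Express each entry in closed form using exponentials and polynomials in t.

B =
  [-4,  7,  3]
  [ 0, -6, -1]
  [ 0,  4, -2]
e^{tB} =
  [exp(-4*t), -t^2*exp(-4*t) + 7*t*exp(-4*t), -t^2*exp(-4*t)/2 + 3*t*exp(-4*t)]
  [0, -2*t*exp(-4*t) + exp(-4*t), -t*exp(-4*t)]
  [0, 4*t*exp(-4*t), 2*t*exp(-4*t) + exp(-4*t)]

Strategy: write B = P · J · P⁻¹ where J is a Jordan canonical form, so e^{tB} = P · e^{tJ} · P⁻¹, and e^{tJ} can be computed block-by-block.

B has Jordan form
J =
  [-4,  1,  0]
  [ 0, -4,  1]
  [ 0,  0, -4]
(up to reordering of blocks).

Per-block formulas:
  For a 3×3 Jordan block J_3(-4): exp(t · J_3(-4)) = e^(-4t)·(I + t·N + (t^2/2)·N^2), where N is the 3×3 nilpotent shift.

After assembling e^{tJ} and conjugating by P, we get:

e^{tB} =
  [exp(-4*t), -t^2*exp(-4*t) + 7*t*exp(-4*t), -t^2*exp(-4*t)/2 + 3*t*exp(-4*t)]
  [0, -2*t*exp(-4*t) + exp(-4*t), -t*exp(-4*t)]
  [0, 4*t*exp(-4*t), 2*t*exp(-4*t) + exp(-4*t)]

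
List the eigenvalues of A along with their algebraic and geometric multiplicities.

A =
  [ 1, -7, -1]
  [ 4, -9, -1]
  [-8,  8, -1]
λ = -3: alg = 3, geom = 1

Step 1 — factor the characteristic polynomial to read off the algebraic multiplicities:
  χ_A(x) = (x + 3)^3

Step 2 — compute geometric multiplicities via the rank-nullity identity g(λ) = n − rank(A − λI):
  rank(A − (-3)·I) = 2, so dim ker(A − (-3)·I) = n − 2 = 1

Summary:
  λ = -3: algebraic multiplicity = 3, geometric multiplicity = 1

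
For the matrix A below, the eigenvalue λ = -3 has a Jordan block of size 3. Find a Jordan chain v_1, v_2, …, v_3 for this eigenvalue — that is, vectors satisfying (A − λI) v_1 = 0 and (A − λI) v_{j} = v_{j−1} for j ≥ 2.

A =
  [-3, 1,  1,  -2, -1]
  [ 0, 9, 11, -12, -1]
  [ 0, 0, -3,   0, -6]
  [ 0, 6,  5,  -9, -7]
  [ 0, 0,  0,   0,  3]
A Jordan chain for λ = -3 of length 3:
v_1 = (-1, 0, 0, 0, 0)ᵀ
v_2 = (0, 1, 0, 1, 0)ᵀ
v_3 = (0, 1, -1, 0, 0)ᵀ

Let N = A − (-3)·I. We want v_3 with N^3 v_3 = 0 but N^2 v_3 ≠ 0; then v_{j-1} := N · v_j for j = 3, …, 2.

Pick v_3 = (0, 1, -1, 0, 0)ᵀ.
Then v_2 = N · v_3 = (0, 1, 0, 1, 0)ᵀ.
Then v_1 = N · v_2 = (-1, 0, 0, 0, 0)ᵀ.

Sanity check: (A − (-3)·I) v_1 = (0, 0, 0, 0, 0)ᵀ = 0. ✓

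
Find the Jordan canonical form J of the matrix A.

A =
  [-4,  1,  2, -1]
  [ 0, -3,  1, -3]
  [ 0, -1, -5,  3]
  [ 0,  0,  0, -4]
J_3(-4) ⊕ J_1(-4)

The characteristic polynomial is
  det(x·I − A) = x^4 + 16*x^3 + 96*x^2 + 256*x + 256 = (x + 4)^4

Eigenvalues and multiplicities (the geometric multiplicity of λ is n − rank(A − λI), which equals the number of Jordan blocks for λ):
  λ = -4: algebraic multiplicity = 4, geometric multiplicity = 2

Determining the block sizes for each eigenvalue:
  λ = -4: with am = 4 and gm = 2, the partition is not yet determined (e.g. several partitions of 4 into 2 parts exist). Let N = A − (-4)·I. Computing rank(N^1) = 2, rank(N^2) = 1, rank(N^3) = 0; the number of blocks of size ≥ j is rank(N^{j−1}) − rank(N^j), giving [2, 1, 1]. So we have 1 block(s) of size 3, 1 block(s) of size 1 → block sizes [3, 1]

Assembling the blocks gives a Jordan form
J =
  [-4,  1,  0,  0]
  [ 0, -4,  1,  0]
  [ 0,  0, -4,  0]
  [ 0,  0,  0, -4]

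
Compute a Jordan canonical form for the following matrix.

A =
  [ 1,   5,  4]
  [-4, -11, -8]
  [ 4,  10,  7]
J_2(-1) ⊕ J_1(-1)

The characteristic polynomial is
  det(x·I − A) = x^3 + 3*x^2 + 3*x + 1 = (x + 1)^3

Eigenvalues and multiplicities (the geometric multiplicity of λ is n − rank(A − λI), which equals the number of Jordan blocks for λ):
  λ = -1: algebraic multiplicity = 3, geometric multiplicity = 2

Determining the block sizes for each eigenvalue:
  λ = -1: 2 blocks summing to 3 forces exactly one block of size 2 and the rest size 1 → block sizes [2, 1]

Assembling the blocks gives a Jordan form
J =
  [-1,  1,  0]
  [ 0, -1,  0]
  [ 0,  0, -1]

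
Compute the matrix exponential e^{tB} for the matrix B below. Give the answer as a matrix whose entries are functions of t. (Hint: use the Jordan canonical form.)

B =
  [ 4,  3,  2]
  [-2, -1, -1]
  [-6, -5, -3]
e^{tB} =
  [-t^2 + 4*t + 1, -t^2/2 + 3*t, -t^2/2 + 2*t]
  [-2*t, 1 - t, -t]
  [2*t^2 - 6*t, t^2 - 5*t, t^2 - 3*t + 1]

Strategy: write B = P · J · P⁻¹ where J is a Jordan canonical form, so e^{tB} = P · e^{tJ} · P⁻¹, and e^{tJ} can be computed block-by-block.

B has Jordan form
J =
  [0, 1, 0]
  [0, 0, 1]
  [0, 0, 0]
(up to reordering of blocks).

Per-block formulas:
  For a 3×3 Jordan block J_3(0): exp(t · J_3(0)) = e^(0t)·(I + t·N + (t^2/2)·N^2), where N is the 3×3 nilpotent shift.

After assembling e^{tJ} and conjugating by P, we get:

e^{tB} =
  [-t^2 + 4*t + 1, -t^2/2 + 3*t, -t^2/2 + 2*t]
  [-2*t, 1 - t, -t]
  [2*t^2 - 6*t, t^2 - 5*t, t^2 - 3*t + 1]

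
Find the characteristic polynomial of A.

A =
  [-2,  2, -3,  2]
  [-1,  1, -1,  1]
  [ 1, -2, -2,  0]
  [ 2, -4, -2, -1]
x^4 + 4*x^3 + 6*x^2 + 4*x + 1

Expanding det(x·I − A) (e.g. by cofactor expansion or by noting that A is similar to its Jordan form J, which has the same characteristic polynomial as A) gives
  χ_A(x) = x^4 + 4*x^3 + 6*x^2 + 4*x + 1
which factors as (x + 1)^4. The eigenvalues (with algebraic multiplicities) are λ = -1 with multiplicity 4.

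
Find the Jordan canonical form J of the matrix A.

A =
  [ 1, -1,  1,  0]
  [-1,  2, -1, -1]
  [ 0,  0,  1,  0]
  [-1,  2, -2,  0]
J_3(1) ⊕ J_1(1)

The characteristic polynomial is
  det(x·I − A) = x^4 - 4*x^3 + 6*x^2 - 4*x + 1 = (x - 1)^4

Eigenvalues and multiplicities (the geometric multiplicity of λ is n − rank(A − λI), which equals the number of Jordan blocks for λ):
  λ = 1: algebraic multiplicity = 4, geometric multiplicity = 2

Determining the block sizes for each eigenvalue:
  λ = 1: with am = 4 and gm = 2, the partition is not yet determined (e.g. several partitions of 4 into 2 parts exist). Let N = A − (1)·I. Computing rank(N^1) = 2, rank(N^2) = 1, rank(N^3) = 0; the number of blocks of size ≥ j is rank(N^{j−1}) − rank(N^j), giving [2, 1, 1]. So we have 1 block(s) of size 3, 1 block(s) of size 1 → block sizes [3, 1]

Assembling the blocks gives a Jordan form
J =
  [1, 1, 0, 0]
  [0, 1, 1, 0]
  [0, 0, 1, 0]
  [0, 0, 0, 1]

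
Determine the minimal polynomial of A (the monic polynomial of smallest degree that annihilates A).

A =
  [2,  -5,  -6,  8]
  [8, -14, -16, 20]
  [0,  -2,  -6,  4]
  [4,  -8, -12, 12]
x^3 + 4*x^2 + 4*x

The characteristic polynomial is χ_A(x) = x*(x + 2)^3, so the eigenvalues are known. The minimal polynomial is
  m_A(x) = Π_λ (x − λ)^{k_λ}
where k_λ is the size of the *largest* Jordan block for λ (equivalently, the smallest k with (A − λI)^k v = 0 for every generalised eigenvector v of λ).

  λ = -2: largest Jordan block has size 2, contributing (x + 2)^2
  λ = 0: largest Jordan block has size 1, contributing (x − 0)

So m_A(x) = x*(x + 2)^2 = x^3 + 4*x^2 + 4*x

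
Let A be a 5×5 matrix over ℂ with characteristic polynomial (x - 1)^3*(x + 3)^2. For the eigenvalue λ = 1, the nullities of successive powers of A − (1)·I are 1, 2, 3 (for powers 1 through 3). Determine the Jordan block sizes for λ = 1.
Block sizes for λ = 1: [3]

From the dimensions of kernels of powers, the number of Jordan blocks of size at least j is d_j − d_{j−1} where d_j = dim ker(N^j) (with d_0 = 0). Computing the differences gives [1, 1, 1].
The number of blocks of size exactly k is (#blocks of size ≥ k) − (#blocks of size ≥ k + 1), so the partition is: 1 block(s) of size 3.
In nonincreasing order the block sizes are [3].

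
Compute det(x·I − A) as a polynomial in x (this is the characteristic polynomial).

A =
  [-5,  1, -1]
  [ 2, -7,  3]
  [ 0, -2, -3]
x^3 + 15*x^2 + 75*x + 125

Expanding det(x·I − A) (e.g. by cofactor expansion or by noting that A is similar to its Jordan form J, which has the same characteristic polynomial as A) gives
  χ_A(x) = x^3 + 15*x^2 + 75*x + 125
which factors as (x + 5)^3. The eigenvalues (with algebraic multiplicities) are λ = -5 with multiplicity 3.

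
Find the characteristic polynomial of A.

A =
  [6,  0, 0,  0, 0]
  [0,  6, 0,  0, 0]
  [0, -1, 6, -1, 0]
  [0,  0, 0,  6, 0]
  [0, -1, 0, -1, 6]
x^5 - 30*x^4 + 360*x^3 - 2160*x^2 + 6480*x - 7776

Expanding det(x·I − A) (e.g. by cofactor expansion or by noting that A is similar to its Jordan form J, which has the same characteristic polynomial as A) gives
  χ_A(x) = x^5 - 30*x^4 + 360*x^3 - 2160*x^2 + 6480*x - 7776
which factors as (x - 6)^5. The eigenvalues (with algebraic multiplicities) are λ = 6 with multiplicity 5.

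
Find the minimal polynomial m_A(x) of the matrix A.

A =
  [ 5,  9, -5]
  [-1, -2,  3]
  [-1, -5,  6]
x^3 - 9*x^2 + 27*x - 27

The characteristic polynomial is χ_A(x) = (x - 3)^3, so the eigenvalues are known. The minimal polynomial is
  m_A(x) = Π_λ (x − λ)^{k_λ}
where k_λ is the size of the *largest* Jordan block for λ (equivalently, the smallest k with (A − λI)^k v = 0 for every generalised eigenvector v of λ).

  λ = 3: largest Jordan block has size 3, contributing (x − 3)^3

So m_A(x) = (x - 3)^3 = x^3 - 9*x^2 + 27*x - 27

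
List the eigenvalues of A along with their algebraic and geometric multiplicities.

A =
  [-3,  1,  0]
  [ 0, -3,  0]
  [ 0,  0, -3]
λ = -3: alg = 3, geom = 2

Step 1 — factor the characteristic polynomial to read off the algebraic multiplicities:
  χ_A(x) = (x + 3)^3

Step 2 — compute geometric multiplicities via the rank-nullity identity g(λ) = n − rank(A − λI):
  rank(A − (-3)·I) = 1, so dim ker(A − (-3)·I) = n − 1 = 2

Summary:
  λ = -3: algebraic multiplicity = 3, geometric multiplicity = 2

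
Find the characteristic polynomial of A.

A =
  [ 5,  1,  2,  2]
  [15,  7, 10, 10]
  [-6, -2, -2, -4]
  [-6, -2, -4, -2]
x^4 - 8*x^3 + 24*x^2 - 32*x + 16

Expanding det(x·I − A) (e.g. by cofactor expansion or by noting that A is similar to its Jordan form J, which has the same characteristic polynomial as A) gives
  χ_A(x) = x^4 - 8*x^3 + 24*x^2 - 32*x + 16
which factors as (x - 2)^4. The eigenvalues (with algebraic multiplicities) are λ = 2 with multiplicity 4.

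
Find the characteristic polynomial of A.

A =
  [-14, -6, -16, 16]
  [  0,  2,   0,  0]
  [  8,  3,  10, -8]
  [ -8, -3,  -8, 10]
x^4 - 8*x^3 + 24*x^2 - 32*x + 16

Expanding det(x·I − A) (e.g. by cofactor expansion or by noting that A is similar to its Jordan form J, which has the same characteristic polynomial as A) gives
  χ_A(x) = x^4 - 8*x^3 + 24*x^2 - 32*x + 16
which factors as (x - 2)^4. The eigenvalues (with algebraic multiplicities) are λ = 2 with multiplicity 4.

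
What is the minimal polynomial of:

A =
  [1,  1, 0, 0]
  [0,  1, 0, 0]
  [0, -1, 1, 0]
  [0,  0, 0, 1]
x^2 - 2*x + 1

The characteristic polynomial is χ_A(x) = (x - 1)^4, so the eigenvalues are known. The minimal polynomial is
  m_A(x) = Π_λ (x − λ)^{k_λ}
where k_λ is the size of the *largest* Jordan block for λ (equivalently, the smallest k with (A − λI)^k v = 0 for every generalised eigenvector v of λ).

  λ = 1: largest Jordan block has size 2, contributing (x − 1)^2

So m_A(x) = (x - 1)^2 = x^2 - 2*x + 1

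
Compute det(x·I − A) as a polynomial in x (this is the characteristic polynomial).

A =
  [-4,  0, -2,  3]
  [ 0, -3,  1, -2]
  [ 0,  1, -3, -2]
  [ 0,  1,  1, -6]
x^4 + 16*x^3 + 96*x^2 + 256*x + 256

Expanding det(x·I − A) (e.g. by cofactor expansion or by noting that A is similar to its Jordan form J, which has the same characteristic polynomial as A) gives
  χ_A(x) = x^4 + 16*x^3 + 96*x^2 + 256*x + 256
which factors as (x + 4)^4. The eigenvalues (with algebraic multiplicities) are λ = -4 with multiplicity 4.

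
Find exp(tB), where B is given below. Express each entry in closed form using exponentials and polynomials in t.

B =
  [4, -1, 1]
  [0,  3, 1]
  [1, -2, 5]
e^{tB} =
  [t^2*exp(4*t)/2 + exp(4*t), -t^2*exp(4*t)/2 - t*exp(4*t), t*exp(4*t)]
  [t^2*exp(4*t)/2, -t^2*exp(4*t)/2 - t*exp(4*t) + exp(4*t), t*exp(4*t)]
  [t^2*exp(4*t)/2 + t*exp(4*t), -t^2*exp(4*t)/2 - 2*t*exp(4*t), t*exp(4*t) + exp(4*t)]

Strategy: write B = P · J · P⁻¹ where J is a Jordan canonical form, so e^{tB} = P · e^{tJ} · P⁻¹, and e^{tJ} can be computed block-by-block.

B has Jordan form
J =
  [4, 1, 0]
  [0, 4, 1]
  [0, 0, 4]
(up to reordering of blocks).

Per-block formulas:
  For a 3×3 Jordan block J_3(4): exp(t · J_3(4)) = e^(4t)·(I + t·N + (t^2/2)·N^2), where N is the 3×3 nilpotent shift.

After assembling e^{tJ} and conjugating by P, we get:

e^{tB} =
  [t^2*exp(4*t)/2 + exp(4*t), -t^2*exp(4*t)/2 - t*exp(4*t), t*exp(4*t)]
  [t^2*exp(4*t)/2, -t^2*exp(4*t)/2 - t*exp(4*t) + exp(4*t), t*exp(4*t)]
  [t^2*exp(4*t)/2 + t*exp(4*t), -t^2*exp(4*t)/2 - 2*t*exp(4*t), t*exp(4*t) + exp(4*t)]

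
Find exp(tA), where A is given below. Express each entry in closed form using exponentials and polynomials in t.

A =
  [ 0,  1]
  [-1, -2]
e^{tA} =
  [t*exp(-t) + exp(-t), t*exp(-t)]
  [-t*exp(-t), -t*exp(-t) + exp(-t)]

Strategy: write A = P · J · P⁻¹ where J is a Jordan canonical form, so e^{tA} = P · e^{tJ} · P⁻¹, and e^{tJ} can be computed block-by-block.

A has Jordan form
J =
  [-1,  1]
  [ 0, -1]
(up to reordering of blocks).

Per-block formulas:
  For a 2×2 Jordan block J_2(-1): exp(t · J_2(-1)) = e^(-1t)·(I + t·N), where N is the 2×2 nilpotent shift.

After assembling e^{tJ} and conjugating by P, we get:

e^{tA} =
  [t*exp(-t) + exp(-t), t*exp(-t)]
  [-t*exp(-t), -t*exp(-t) + exp(-t)]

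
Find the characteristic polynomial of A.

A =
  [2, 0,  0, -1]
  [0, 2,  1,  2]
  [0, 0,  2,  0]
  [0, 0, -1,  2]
x^4 - 8*x^3 + 24*x^2 - 32*x + 16

Expanding det(x·I − A) (e.g. by cofactor expansion or by noting that A is similar to its Jordan form J, which has the same characteristic polynomial as A) gives
  χ_A(x) = x^4 - 8*x^3 + 24*x^2 - 32*x + 16
which factors as (x - 2)^4. The eigenvalues (with algebraic multiplicities) are λ = 2 with multiplicity 4.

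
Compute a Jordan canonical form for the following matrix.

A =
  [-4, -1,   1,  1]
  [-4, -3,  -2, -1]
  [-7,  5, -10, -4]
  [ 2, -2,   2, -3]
J_2(-5) ⊕ J_2(-5)

The characteristic polynomial is
  det(x·I − A) = x^4 + 20*x^3 + 150*x^2 + 500*x + 625 = (x + 5)^4

Eigenvalues and multiplicities (the geometric multiplicity of λ is n − rank(A − λI), which equals the number of Jordan blocks for λ):
  λ = -5: algebraic multiplicity = 4, geometric multiplicity = 2

Determining the block sizes for each eigenvalue:
  λ = -5: with am = 4 and gm = 2, the partition is not yet determined (e.g. several partitions of 4 into 2 parts exist). Let N = A − (-5)·I. Computing rank(N^1) = 2, rank(N^2) = 0; the number of blocks of size ≥ j is rank(N^{j−1}) − rank(N^j), giving [2, 2]. So we have 2 block(s) of size 2 → block sizes [2, 2]

Assembling the blocks gives a Jordan form
J =
  [-5,  1,  0,  0]
  [ 0, -5,  0,  0]
  [ 0,  0, -5,  1]
  [ 0,  0,  0, -5]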